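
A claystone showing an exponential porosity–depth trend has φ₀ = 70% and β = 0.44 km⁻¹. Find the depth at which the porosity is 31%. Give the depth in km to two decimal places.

Invert Athy's law: Z = ln(φ₀/φ) / β
Z = ln(0.7/0.31) / 0.44 = ln(2.258) / 0.44 = 0.8145 / 0.44 = 1.851 km

1.85 km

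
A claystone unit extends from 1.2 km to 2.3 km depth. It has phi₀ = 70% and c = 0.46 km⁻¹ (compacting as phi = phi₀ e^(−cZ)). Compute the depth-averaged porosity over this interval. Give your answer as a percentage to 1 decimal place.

⟨phi⟩ = (1/(Z₂−Z₁)) ∫ phi₀ e^(−cZ) dZ = phi₀·(e^(−c·Z₁) − e^(−c·Z₂)) / (c·(Z₂−Z₁))
e^(−0.46×1.2) = 0.5758; e^(−0.46×2.3) = 0.3471
⟨phi⟩ = 0.7 × (0.5758 − 0.3471) / (0.46 × 1.1) = 0.7 × 0.4519 = 0.3163

31.6%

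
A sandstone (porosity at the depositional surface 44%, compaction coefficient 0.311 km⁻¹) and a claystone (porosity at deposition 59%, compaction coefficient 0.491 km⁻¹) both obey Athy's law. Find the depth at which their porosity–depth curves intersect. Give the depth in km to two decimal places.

Set phi₀ₐ e^(−βₐz) = phi₀ᵦ e^(−βᵦz) ⇒ ln(phi₀ₐ/phi₀ᵦ) = (βₐ − βᵦ)·z
z = ln(0.44/0.59) / (0.311 − 0.491) = -0.2933 / -0.18 = 1.630 km

1.63 km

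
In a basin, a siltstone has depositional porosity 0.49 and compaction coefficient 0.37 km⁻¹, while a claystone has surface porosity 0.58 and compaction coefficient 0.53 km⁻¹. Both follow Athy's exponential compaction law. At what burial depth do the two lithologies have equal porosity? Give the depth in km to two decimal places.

1.05 km

Set φ₀ₐ e^(−βₐz) = φ₀ᵦ e^(−βᵦz) ⇒ ln(φ₀ₐ/φ₀ᵦ) = (βₐ − βᵦ)·z
z = ln(0.49/0.58) / (0.37 − 0.53) = -0.1686 / -0.16 = 1.054 km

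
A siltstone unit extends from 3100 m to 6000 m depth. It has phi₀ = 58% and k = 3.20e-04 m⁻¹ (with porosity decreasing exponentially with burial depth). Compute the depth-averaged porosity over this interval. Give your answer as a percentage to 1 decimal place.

14.0%

Working in km (1 km = 1000 m; k in km⁻¹ = k in m⁻¹ × 1000):
⟨phi⟩ = (1/(z₂−z₁)) ∫ phi₀ e^(−kz) dz = phi₀·(e^(−k·z₁) − e^(−k·z₂)) / (k·(z₂−z₁))
e^(−0.32×3.1) = 0.3708; e^(−0.32×6) = 0.1466
⟨phi⟩ = 0.58 × (0.3708 − 0.1466) / (0.32 × 2.9) = 0.58 × 0.2416 = 0.1401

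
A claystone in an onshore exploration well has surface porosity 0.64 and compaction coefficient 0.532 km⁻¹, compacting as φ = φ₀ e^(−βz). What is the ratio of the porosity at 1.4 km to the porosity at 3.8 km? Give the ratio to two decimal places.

3.59

φ(z₁)/φ(z₂) = e^(−β·z₁)/e^(−β·z₂) = e^{β(z₂−z₁)}
= exp(0.532 × 2.4) = exp(1.277) = 3.5851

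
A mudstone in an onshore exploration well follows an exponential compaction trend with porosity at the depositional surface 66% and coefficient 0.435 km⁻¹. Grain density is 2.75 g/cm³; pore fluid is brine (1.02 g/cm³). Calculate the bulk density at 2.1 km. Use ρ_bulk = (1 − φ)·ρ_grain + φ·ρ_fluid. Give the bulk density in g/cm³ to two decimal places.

2.29 g/cm³

Porosity at depth: phi = 0.66·exp(−0.435×2.1) = 0.66×0.4011 = 0.2647
Bulk density: ρ_b = (1−phi)ρ_g + phi·ρ_f = 0.7353×2.75 + 0.2647×1.02
       = 2.022 + 0.270 = 2.292 g/cm³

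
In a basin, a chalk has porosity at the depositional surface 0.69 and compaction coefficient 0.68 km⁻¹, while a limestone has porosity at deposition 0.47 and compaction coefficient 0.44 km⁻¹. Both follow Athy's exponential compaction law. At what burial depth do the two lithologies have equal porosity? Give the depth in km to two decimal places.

Set n₀ₐ e^(−kₐd) = n₀ᵦ e^(−kᵦd) ⇒ ln(n₀ₐ/n₀ᵦ) = (kₐ − kᵦ)·d
d = ln(0.69/0.47) / (0.68 − 0.44) = 0.3840 / 0.24 = 1.600 km

1.60 km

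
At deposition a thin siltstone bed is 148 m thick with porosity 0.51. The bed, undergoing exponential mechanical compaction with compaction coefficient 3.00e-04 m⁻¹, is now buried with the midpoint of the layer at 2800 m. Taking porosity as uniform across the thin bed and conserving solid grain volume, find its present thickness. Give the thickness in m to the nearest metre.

93 m

Working in km (1 km = 1000 m; β in km⁻¹ = β in m⁻¹ × 1000):
Porosity at 2.8 km: φ = 0.51·exp(−0.3×2.8) = 0.2202
Solid-volume conservation: h(1−φ) = h₀(1−φ₀) ⇒ h = h₀·(1−φ₀)/(1−φ)
h = 0.148 × (1 − 0.51)/(1 − 0.2202) = 0.148 × 0.6283 = 0.0930 km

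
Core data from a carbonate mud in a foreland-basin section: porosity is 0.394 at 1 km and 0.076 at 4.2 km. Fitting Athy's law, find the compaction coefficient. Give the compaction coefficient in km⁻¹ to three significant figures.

0.514 km⁻¹

Athy: phi(z) = phi₀ e^(−βz) ⇒ phi₁/phi₂ = e^{β(z₂−z₁)} ⇒ β = ln(phi₁/phi₂)/(z₂−z₁)
β = ln(0.394/0.076) / (4.2 − 1) = ln(5.184) / 3.2 = 1.6456 / 3.2 = 0.5143 km⁻¹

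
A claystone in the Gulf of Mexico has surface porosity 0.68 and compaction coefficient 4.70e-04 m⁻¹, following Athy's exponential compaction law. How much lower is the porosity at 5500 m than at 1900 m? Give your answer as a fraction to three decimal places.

Working in km (1 km = 1000 m; c in km⁻¹ = c in m⁻¹ × 1000):
phi(1.9) = 0.68·e^(−0.47×1.9) = 0.2784
phi(5.5) = 0.68·e^(−0.47×5.5) = 0.0513
Δphi = 0.2784 − 0.0513 = 0.2271

0.227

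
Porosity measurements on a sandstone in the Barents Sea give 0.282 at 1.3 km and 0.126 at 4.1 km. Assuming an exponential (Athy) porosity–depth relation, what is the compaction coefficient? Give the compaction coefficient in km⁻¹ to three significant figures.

Athy: n(Z) = n₀ e^(−βZ) ⇒ n₁/n₂ = e^{β(Z₂−Z₁)} ⇒ β = ln(n₁/n₂)/(Z₂−Z₁)
β = ln(0.282/0.126) / (4.1 − 1.3) = ln(2.238) / 2.8 = 0.8056 / 2.8 = 0.2877 km⁻¹

0.288 km⁻¹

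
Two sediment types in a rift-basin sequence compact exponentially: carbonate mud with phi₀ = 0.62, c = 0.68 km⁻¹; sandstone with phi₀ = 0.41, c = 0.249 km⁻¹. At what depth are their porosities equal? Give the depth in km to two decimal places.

0.96 km

Set phi₀ₐ e^(−cₐd) = phi₀ᵦ e^(−cᵦd) ⇒ ln(phi₀ₐ/phi₀ᵦ) = (cₐ − cᵦ)·d
d = ln(0.62/0.41) / (0.68 − 0.249) = 0.4136 / 0.431 = 0.960 km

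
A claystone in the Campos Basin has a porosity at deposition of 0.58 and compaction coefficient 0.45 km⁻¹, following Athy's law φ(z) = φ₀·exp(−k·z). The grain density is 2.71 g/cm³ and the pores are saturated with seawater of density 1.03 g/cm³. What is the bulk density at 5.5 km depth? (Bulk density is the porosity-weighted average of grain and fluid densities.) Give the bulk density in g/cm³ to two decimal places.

Porosity at depth: φ = 0.58·exp(−0.45×5.5) = 0.58×0.0842 = 0.0488
Bulk density: ρ_b = (1−φ)ρ_g + φ·ρ_f = 0.9512×2.71 + 0.0488×1.03
       = 2.578 + 0.050 = 2.628 g/cm³

2.63 g/cm³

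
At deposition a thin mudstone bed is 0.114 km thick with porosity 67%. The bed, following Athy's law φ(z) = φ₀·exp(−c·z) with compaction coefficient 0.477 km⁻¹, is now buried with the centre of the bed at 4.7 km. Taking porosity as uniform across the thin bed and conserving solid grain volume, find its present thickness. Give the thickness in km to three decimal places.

Porosity at 4.7 km: φ = 0.67·exp(−0.477×4.7) = 0.0712
Solid-volume conservation: h(1−φ) = h₀(1−φ₀) ⇒ h = h₀·(1−φ₀)/(1−φ)
h = 0.114 × (1 − 0.67)/(1 − 0.0712) = 0.114 × 0.3553 = 0.0405 km

0.041 km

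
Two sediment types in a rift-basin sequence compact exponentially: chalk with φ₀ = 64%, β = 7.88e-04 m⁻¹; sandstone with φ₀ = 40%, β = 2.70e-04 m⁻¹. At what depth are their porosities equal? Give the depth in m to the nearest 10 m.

Working in km (1 km = 1000 m; β in km⁻¹ = β in m⁻¹ × 1000):
Set φ₀ₐ e^(−βₐZ) = φ₀ᵦ e^(−βᵦZ) ⇒ ln(φ₀ₐ/φ₀ᵦ) = (βₐ − βᵦ)·Z
Z = ln(0.64/0.4) / (0.788 − 0.27) = 0.4700 / 0.518 = 0.907 km

910 m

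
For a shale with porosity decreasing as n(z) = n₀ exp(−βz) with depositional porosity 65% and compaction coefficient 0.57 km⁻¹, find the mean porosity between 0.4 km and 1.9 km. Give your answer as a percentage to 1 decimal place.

34.8%

⟨n⟩ = (1/(z₂−z₁)) ∫ n₀ e^(−βz) dz = n₀·(e^(−β·z₁) − e^(−β·z₂)) / (β·(z₂−z₁))
e^(−0.57×0.4) = 0.7961; e^(−0.57×1.9) = 0.3386
⟨n⟩ = 0.65 × (0.7961 − 0.3386) / (0.57 × 1.5) = 0.65 × 0.5351 = 0.3478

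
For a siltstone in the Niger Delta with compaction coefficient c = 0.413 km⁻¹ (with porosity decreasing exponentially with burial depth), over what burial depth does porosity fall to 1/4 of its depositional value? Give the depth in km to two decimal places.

φ/φ₀ = 1/4 ⇒ exp(−c·z) = 1/4 ⇒ z = ln(4) / c
z = 1.3863 / 0.413 = 3.357 km

3.36 km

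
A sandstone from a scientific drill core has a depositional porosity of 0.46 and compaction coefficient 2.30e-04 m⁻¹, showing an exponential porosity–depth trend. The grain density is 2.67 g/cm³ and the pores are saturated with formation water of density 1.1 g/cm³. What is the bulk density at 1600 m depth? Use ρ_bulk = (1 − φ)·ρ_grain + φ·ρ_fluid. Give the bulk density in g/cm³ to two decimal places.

Working in km (1 km = 1000 m; k in km⁻¹ = k in m⁻¹ × 1000):
Porosity at depth: φ = 0.46·exp(−0.23×1.6) = 0.46×0.6921 = 0.3184
Bulk density: ρ_b = (1−φ)ρ_g + φ·ρ_f = 0.6816×2.67 + 0.3184×1.1
       = 1.820 + 0.350 = 2.170 g/cm³

2.17 g/cm³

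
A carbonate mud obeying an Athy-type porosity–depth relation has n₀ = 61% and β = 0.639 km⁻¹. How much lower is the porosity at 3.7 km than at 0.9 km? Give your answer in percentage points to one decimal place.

28.6 percentage points

n(0.9) = 0.61·e^(−0.639×0.9) = 0.3432
n(3.7) = 0.61·e^(−0.639×3.7) = 0.0573
Δn = 0.3432 − 0.0573 = 0.2859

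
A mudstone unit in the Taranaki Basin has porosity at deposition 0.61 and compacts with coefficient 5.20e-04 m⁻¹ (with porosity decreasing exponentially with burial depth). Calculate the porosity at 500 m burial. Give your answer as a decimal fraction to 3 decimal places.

0.470

Working in km (1 km = 1000 m; β in km⁻¹ = β in m⁻¹ × 1000):
phi = phi₀·exp(−β·Z) = 0.61 × exp(−0.52 × 0.5) = 0.61 × exp(−0.26)
  = 0.61 × 0.7711 = 0.4703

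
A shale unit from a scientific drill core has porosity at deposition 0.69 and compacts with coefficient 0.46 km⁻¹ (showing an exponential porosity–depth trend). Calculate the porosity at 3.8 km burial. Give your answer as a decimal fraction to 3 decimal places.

phi = phi₀·exp(−k·d) = 0.69 × exp(−0.46 × 3.8) = 0.69 × exp(−1.748)
  = 0.69 × 0.1741 = 0.1201

0.120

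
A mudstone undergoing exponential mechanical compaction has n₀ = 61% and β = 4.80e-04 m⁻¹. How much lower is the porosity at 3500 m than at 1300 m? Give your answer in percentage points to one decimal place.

Working in km (1 km = 1000 m; β in km⁻¹ = β in m⁻¹ × 1000):
n(1.3) = 0.61·e^(−0.48×1.3) = 0.3268
n(3.5) = 0.61·e^(−0.48×3.5) = 0.1137
Δn = 0.3268 − 0.1137 = 0.2131

21.3 percentage points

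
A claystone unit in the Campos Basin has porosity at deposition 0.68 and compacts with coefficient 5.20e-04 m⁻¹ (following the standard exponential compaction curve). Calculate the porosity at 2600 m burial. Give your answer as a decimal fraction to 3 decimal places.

Working in km (1 km = 1000 m; c in km⁻¹ = c in m⁻¹ × 1000):
phi = phi₀·exp(−c·d) = 0.68 × exp(−0.52 × 2.6) = 0.68 × exp(−1.352)
  = 0.68 × 0.2587 = 0.1759

0.176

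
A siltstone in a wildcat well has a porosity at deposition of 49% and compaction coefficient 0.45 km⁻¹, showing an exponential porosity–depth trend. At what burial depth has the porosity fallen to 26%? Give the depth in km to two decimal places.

Invert Athy's law: Z = ln(n₀/n) / c
Z = ln(0.49/0.26) / 0.45 = ln(1.885) / 0.45 = 0.6337 / 0.45 = 1.408 km

1.41 km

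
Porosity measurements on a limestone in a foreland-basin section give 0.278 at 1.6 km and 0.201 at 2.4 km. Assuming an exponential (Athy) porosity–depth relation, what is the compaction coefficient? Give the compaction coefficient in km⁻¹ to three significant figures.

Athy: phi(Z) = phi₀ e^(−cZ) ⇒ phi₁/phi₂ = e^{c(Z₂−Z₁)} ⇒ c = ln(phi₁/phi₂)/(Z₂−Z₁)
c = ln(0.278/0.201) / (2.4 − 1.6) = ln(1.383) / 0.8 = 0.3243 / 0.8 = 0.4054 km⁻¹

0.405 km⁻¹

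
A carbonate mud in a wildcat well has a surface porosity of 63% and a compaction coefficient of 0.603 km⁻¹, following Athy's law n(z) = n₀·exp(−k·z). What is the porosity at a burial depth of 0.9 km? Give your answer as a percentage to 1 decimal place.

36.6%

n = n₀·exp(−k·z) = 0.63 × exp(−0.603 × 0.9) = 0.63 × exp(−0.5427)
  = 0.63 × 0.5812 = 0.3661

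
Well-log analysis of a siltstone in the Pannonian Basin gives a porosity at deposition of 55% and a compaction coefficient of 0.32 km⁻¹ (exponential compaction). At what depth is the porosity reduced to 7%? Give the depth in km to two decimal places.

6.44 km

Invert Athy's law: Z = ln(phi₀/phi) / k
Z = ln(0.55/0.07) / 0.32 = ln(7.857) / 0.32 = 2.0614 / 0.32 = 6.442 km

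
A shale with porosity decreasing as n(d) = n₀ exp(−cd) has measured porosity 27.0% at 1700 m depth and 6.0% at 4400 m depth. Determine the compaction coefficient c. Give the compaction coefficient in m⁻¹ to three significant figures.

0.000557 m⁻¹

Working in km (1 km = 1000 m; c in km⁻¹ = c in m⁻¹ × 1000):
Athy: n(d) = n₀ e^(−cd) ⇒ n₁/n₂ = e^{c(d₂−d₁)} ⇒ c = ln(n₁/n₂)/(d₂−d₁)
c = ln(0.27/0.06) / (4.4 − 1.7) = ln(4.5) / 2.7 = 1.5041 / 2.7 = 0.5571 km⁻¹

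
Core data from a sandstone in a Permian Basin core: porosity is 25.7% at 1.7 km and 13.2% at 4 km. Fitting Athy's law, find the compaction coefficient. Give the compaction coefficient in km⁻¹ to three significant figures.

0.290 km⁻¹

Athy: phi(Z) = phi₀ e^(−βZ) ⇒ phi₁/phi₂ = e^{β(Z₂−Z₁)} ⇒ β = ln(phi₁/phi₂)/(Z₂−Z₁)
β = ln(0.257/0.132) / (4 − 1.7) = ln(1.947) / 2.3 = 0.6663 / 2.3 = 0.2897 km⁻¹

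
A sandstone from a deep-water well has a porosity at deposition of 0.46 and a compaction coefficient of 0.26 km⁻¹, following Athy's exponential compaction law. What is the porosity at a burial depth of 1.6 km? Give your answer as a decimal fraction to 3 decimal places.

n = n₀·exp(−k·d) = 0.46 × exp(−0.26 × 1.6) = 0.46 × exp(−0.416)
  = 0.46 × 0.6597 = 0.3035

0.303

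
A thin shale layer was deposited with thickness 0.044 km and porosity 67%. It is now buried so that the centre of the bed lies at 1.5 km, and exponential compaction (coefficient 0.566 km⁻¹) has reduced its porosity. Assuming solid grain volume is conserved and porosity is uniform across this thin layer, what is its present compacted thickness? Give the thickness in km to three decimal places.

0.020 km

Porosity at 1.5 km: φ = 0.67·exp(−0.566×1.5) = 0.2867
Solid-volume conservation: h(1−φ) = h₀(1−φ₀) ⇒ h = h₀·(1−φ₀)/(1−φ)
h = 0.044 × (1 − 0.67)/(1 − 0.2867) = 0.044 × 0.4626 = 0.0204 km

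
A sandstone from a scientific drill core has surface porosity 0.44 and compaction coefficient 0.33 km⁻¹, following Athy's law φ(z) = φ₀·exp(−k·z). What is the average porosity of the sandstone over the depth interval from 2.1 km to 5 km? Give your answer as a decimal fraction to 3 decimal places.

⟨φ⟩ = (1/(z₂−z₁)) ∫ φ₀ e^(−kz) dz = φ₀·(e^(−k·z₁) − e^(−k·z₂)) / (k·(z₂−z₁))
e^(−0.33×2.1) = 0.5001; e^(−0.33×5) = 0.1920
⟨φ⟩ = 0.44 × (0.5001 − 0.1920) / (0.33 × 2.9) = 0.44 × 0.3219 = 0.1416

0.142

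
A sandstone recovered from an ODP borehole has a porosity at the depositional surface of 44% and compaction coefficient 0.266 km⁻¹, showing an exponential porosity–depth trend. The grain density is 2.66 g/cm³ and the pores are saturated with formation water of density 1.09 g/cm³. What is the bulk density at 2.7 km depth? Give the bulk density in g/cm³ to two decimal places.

2.32 g/cm³

Porosity at depth: phi = 0.44·exp(−0.266×2.7) = 0.44×0.4876 = 0.2146
Bulk density: ρ_b = (1−phi)ρ_g + phi·ρ_f = 0.7854×2.66 + 0.2146×1.09
       = 2.089 + 0.234 = 2.323 g/cm³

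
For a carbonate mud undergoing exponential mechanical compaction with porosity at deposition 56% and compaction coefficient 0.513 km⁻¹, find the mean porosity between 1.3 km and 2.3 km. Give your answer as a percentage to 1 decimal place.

⟨n⟩ = (1/(Z₂−Z₁)) ∫ n₀ e^(−kZ) dZ = n₀·(e^(−k·Z₁) − e^(−k·Z₂)) / (k·(Z₂−Z₁))
e^(−0.513×1.3) = 0.5133; e^(−0.513×2.3) = 0.3073
⟨n⟩ = 0.56 × (0.5133 − 0.3073) / (0.513 × 1) = 0.56 × 0.4015 = 0.2249

22.5%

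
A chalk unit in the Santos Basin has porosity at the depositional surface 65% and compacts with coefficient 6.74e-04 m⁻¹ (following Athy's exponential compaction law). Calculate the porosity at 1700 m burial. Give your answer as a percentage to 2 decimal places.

20.67%

Working in km (1 km = 1000 m; c in km⁻¹ = c in m⁻¹ × 1000):
phi = phi₀·exp(−c·z) = 0.65 × exp(−0.674 × 1.7) = 0.65 × exp(−1.146)
  = 0.65 × 0.3180 = 0.2067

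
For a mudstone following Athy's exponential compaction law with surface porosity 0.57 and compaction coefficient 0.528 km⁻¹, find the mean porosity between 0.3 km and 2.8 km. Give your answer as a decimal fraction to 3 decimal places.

⟨φ⟩ = (1/(Z₂−Z₁)) ∫ φ₀ e^(−kZ) dZ = φ₀·(e^(−k·Z₁) − e^(−k·Z₂)) / (k·(Z₂−Z₁))
e^(−0.528×0.3) = 0.8535; e^(−0.528×2.8) = 0.2280
⟨φ⟩ = 0.57 × (0.8535 − 0.2280) / (0.528 × 2.5) = 0.57 × 0.4739 = 0.2701

0.270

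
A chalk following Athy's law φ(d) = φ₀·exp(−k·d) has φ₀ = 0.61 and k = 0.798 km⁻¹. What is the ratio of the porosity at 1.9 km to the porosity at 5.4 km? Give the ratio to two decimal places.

φ(d₁)/φ(d₂) = e^(−k·d₁)/e^(−k·d₂) = e^{k(d₂−d₁)}
= exp(0.798 × 3.5) = exp(2.793) = 16.3299

16.33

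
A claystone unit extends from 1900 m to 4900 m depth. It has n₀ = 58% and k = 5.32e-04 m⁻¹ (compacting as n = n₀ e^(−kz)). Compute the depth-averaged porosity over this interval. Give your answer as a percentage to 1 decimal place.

10.5%

Working in km (1 km = 1000 m; k in km⁻¹ = k in m⁻¹ × 1000):
⟨n⟩ = (1/(z₂−z₁)) ∫ n₀ e^(−kz) dz = n₀·(e^(−k·z₁) − e^(−k·z₂)) / (k·(z₂−z₁))
e^(−0.532×1.9) = 0.3639; e^(−0.532×4.9) = 0.0738
⟨n⟩ = 0.58 × (0.3639 − 0.0738) / (0.532 × 3) = 0.58 × 0.1818 = 0.1054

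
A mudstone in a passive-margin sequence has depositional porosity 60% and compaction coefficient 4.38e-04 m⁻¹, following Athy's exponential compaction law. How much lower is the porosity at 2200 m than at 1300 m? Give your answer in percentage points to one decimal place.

11.1 percentage points

Working in km (1 km = 1000 m; k in km⁻¹ = k in m⁻¹ × 1000):
phi(1.3) = 0.6·e^(−0.438×1.3) = 0.3395
phi(2.2) = 0.6·e^(−0.438×2.2) = 0.2289
Δphi = 0.3395 − 0.2289 = 0.1106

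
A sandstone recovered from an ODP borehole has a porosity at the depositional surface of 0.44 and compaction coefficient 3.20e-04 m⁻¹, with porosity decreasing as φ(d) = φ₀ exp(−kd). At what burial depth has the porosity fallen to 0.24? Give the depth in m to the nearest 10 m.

1890 m

Working in km (1 km = 1000 m; k in km⁻¹ = k in m⁻¹ × 1000):
Invert Athy's law: d = ln(φ₀/φ) / k
d = ln(0.44/0.24) / 0.32 = ln(1.833) / 0.32 = 0.6061 / 0.32 = 1.894 km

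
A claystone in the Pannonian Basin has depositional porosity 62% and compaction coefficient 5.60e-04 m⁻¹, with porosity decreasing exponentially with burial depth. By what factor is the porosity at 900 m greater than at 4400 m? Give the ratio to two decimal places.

Working in km (1 km = 1000 m; c in km⁻¹ = c in m⁻¹ × 1000):
n(z₁)/n(z₂) = e^(−c·z₁)/e^(−c·z₂) = e^{c(z₂−z₁)}
= exp(0.56 × 3.5) = exp(1.96) = 7.0993

7.10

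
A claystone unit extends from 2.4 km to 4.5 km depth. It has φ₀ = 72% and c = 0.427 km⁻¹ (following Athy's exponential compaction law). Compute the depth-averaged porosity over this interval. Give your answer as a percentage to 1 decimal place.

17.1%

⟨φ⟩ = (1/(z₂−z₁)) ∫ φ₀ e^(−cz) dz = φ₀·(e^(−c·z₁) − e^(−c·z₂)) / (c·(z₂−z₁))
e^(−0.427×2.4) = 0.3589; e^(−0.427×4.5) = 0.1464
⟨φ⟩ = 0.72 × (0.3589 − 0.1464) / (0.427 × 2.1) = 0.72 × 0.2370 = 0.1706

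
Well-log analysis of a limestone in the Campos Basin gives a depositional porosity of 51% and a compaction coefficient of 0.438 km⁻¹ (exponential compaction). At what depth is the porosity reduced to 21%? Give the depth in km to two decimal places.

2.03 km

Invert Athy's law: d = ln(n₀/n) / k
d = ln(0.51/0.21) / 0.438 = ln(2.429) / 0.438 = 0.8873 / 0.438 = 2.026 km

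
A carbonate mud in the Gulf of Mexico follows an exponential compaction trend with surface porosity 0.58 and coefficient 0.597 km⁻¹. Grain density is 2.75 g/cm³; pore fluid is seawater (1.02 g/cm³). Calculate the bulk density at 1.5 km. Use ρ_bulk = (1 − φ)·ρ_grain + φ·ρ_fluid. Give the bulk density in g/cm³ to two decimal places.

Porosity at depth: n = 0.58·exp(−0.597×1.5) = 0.58×0.4084 = 0.2369
Bulk density: ρ_b = (1−n)ρ_g + n·ρ_f = 0.7631×2.75 + 0.2369×1.02
       = 2.099 + 0.242 = 2.340 g/cm³

2.34 g/cm³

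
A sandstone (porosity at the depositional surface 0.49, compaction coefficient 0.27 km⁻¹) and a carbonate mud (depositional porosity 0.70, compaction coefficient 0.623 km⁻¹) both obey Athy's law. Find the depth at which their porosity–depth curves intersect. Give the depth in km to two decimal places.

Set φ₀ₐ e^(−cₐZ) = φ₀ᵦ e^(−cᵦZ) ⇒ ln(φ₀ₐ/φ₀ᵦ) = (cₐ − cᵦ)·Z
Z = ln(0.49/0.7) / (0.27 − 0.623) = -0.3567 / -0.353 = 1.010 km

1.01 km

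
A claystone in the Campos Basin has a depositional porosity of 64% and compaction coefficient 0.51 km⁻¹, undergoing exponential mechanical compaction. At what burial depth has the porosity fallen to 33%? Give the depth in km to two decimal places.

1.30 km

Invert Athy's law: z = ln(n₀/n) / β
z = ln(0.64/0.33) / 0.51 = ln(1.939) / 0.51 = 0.6624 / 0.51 = 1.299 km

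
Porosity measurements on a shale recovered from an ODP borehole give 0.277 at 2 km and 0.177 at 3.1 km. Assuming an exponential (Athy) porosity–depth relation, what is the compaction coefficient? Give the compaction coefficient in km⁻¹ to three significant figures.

Athy: φ(d) = φ₀ e^(−kd) ⇒ φ₁/φ₂ = e^{k(d₂−d₁)} ⇒ k = ln(φ₁/φ₂)/(d₂−d₁)
k = ln(0.277/0.177) / (3.1 − 2) = ln(1.565) / 1.1 = 0.4479 / 1.1 = 0.4072 km⁻¹

0.407 km⁻¹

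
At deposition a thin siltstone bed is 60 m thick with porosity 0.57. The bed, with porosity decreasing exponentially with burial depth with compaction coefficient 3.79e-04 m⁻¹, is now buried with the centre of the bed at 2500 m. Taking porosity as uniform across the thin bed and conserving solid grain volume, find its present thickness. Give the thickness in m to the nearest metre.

Working in km (1 km = 1000 m; k in km⁻¹ = k in m⁻¹ × 1000):
Porosity at 2.5 km: phi = 0.57·exp(−0.379×2.5) = 0.2210
Solid-volume conservation: h(1−phi) = h₀(1−phi₀) ⇒ h = h₀·(1−phi₀)/(1−phi)
h = 0.06 × (1 − 0.57)/(1 − 0.2210) = 0.06 × 0.5520 = 0.0331 km

33 m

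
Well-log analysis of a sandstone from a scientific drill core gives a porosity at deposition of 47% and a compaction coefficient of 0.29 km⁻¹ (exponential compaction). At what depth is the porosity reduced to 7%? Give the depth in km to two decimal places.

6.57 km

Invert Athy's law: z = ln(phi₀/phi) / c
z = ln(0.47/0.07) / 0.29 = ln(6.714) / 0.29 = 1.9042 / 0.29 = 6.566 km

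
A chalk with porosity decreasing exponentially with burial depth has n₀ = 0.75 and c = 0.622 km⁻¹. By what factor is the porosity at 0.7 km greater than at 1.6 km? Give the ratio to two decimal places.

n(Z₁)/n(Z₂) = e^(−c·Z₁)/e^(−c·Z₂) = e^{c(Z₂−Z₁)}
= exp(0.622 × 0.9) = exp(0.5598) = 1.7503

1.75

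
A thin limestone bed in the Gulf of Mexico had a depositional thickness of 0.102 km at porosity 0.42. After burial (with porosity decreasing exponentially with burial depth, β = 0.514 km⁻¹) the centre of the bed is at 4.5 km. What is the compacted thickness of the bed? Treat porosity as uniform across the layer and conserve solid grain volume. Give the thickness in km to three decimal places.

Porosity at 4.5 km: n = 0.42·exp(−0.514×4.5) = 0.0416
Solid-volume conservation: h(1−n) = h₀(1−n₀) ⇒ h = h₀·(1−n₀)/(1−n)
h = 0.102 × (1 − 0.42)/(1 − 0.0416) = 0.102 × 0.6052 = 0.0617 km

0.062 km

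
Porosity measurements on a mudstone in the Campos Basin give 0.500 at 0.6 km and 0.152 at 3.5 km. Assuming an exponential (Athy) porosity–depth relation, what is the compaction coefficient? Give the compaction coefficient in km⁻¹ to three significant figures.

Athy: φ(d) = φ₀ e^(−cd) ⇒ φ₁/φ₂ = e^{c(d₂−d₁)} ⇒ c = ln(φ₁/φ₂)/(d₂−d₁)
c = ln(0.5/0.152) / (3.5 − 0.6) = ln(3.289) / 2.9 = 1.1907 / 2.9 = 0.4106 km⁻¹

0.411 km⁻¹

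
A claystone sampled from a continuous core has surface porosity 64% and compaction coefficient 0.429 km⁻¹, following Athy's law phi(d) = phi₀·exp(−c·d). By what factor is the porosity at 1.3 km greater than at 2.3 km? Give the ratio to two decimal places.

phi(d₁)/phi(d₂) = e^(−c·d₁)/e^(−c·d₂) = e^{c(d₂−d₁)}
= exp(0.429 × 1) = exp(0.429) = 1.5357

1.54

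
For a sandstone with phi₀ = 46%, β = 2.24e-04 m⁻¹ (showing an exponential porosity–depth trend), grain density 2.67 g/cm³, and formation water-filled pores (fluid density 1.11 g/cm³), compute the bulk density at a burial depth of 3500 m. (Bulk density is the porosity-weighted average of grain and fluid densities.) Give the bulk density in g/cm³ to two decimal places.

Working in km (1 km = 1000 m; β in km⁻¹ = β in m⁻¹ × 1000):
Porosity at depth: phi = 0.46·exp(−0.224×3.5) = 0.46×0.4566 = 0.2100
Bulk density: ρ_b = (1−phi)ρ_g + phi·ρ_f = 0.7900×2.67 + 0.2100×1.11
       = 2.109 + 0.233 = 2.342 g/cm³

2.34 g/cm³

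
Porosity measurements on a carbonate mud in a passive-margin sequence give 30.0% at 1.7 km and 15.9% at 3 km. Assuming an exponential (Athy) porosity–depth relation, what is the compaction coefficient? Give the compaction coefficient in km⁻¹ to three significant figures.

0.488 km⁻¹

Athy: n(d) = n₀ e^(−βd) ⇒ n₁/n₂ = e^{β(d₂−d₁)} ⇒ β = ln(n₁/n₂)/(d₂−d₁)
β = ln(0.3/0.159) / (3 − 1.7) = ln(1.887) / 1.3 = 0.6349 / 1.3 = 0.4884 km⁻¹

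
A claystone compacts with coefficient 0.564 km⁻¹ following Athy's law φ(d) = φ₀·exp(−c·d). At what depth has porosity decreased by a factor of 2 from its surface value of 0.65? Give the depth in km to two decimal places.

φ/φ₀ = 1/2 ⇒ exp(−c·d) = 1/2 ⇒ d = ln(2) / c
d = 0.6931 / 0.564 = 1.229 km

1.23 km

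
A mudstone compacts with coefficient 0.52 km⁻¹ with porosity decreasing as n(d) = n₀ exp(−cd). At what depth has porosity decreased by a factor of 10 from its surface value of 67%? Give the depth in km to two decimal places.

n/n₀ = 1/10 ⇒ exp(−c·d) = 1/10 ⇒ d = ln(10) / c
d = 2.3026 / 0.52 = 4.428 km

4.43 km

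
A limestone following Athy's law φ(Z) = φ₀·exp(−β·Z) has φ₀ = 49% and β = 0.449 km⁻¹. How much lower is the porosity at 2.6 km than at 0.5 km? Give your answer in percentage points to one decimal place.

φ(0.5) = 0.49·e^(−0.449×0.5) = 0.3915
φ(2.6) = 0.49·e^(−0.449×2.6) = 0.1525
Δφ = 0.3915 − 0.1525 = 0.2390

23.9 percentage points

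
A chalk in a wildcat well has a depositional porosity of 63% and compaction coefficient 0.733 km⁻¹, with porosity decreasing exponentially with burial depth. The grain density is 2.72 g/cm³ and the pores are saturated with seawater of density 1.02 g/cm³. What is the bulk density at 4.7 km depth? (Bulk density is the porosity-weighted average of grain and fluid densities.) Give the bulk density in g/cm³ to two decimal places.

Porosity at depth: n = 0.63·exp(−0.733×4.7) = 0.63×0.0319 = 0.0201
Bulk density: ρ_b = (1−n)ρ_g + n·ρ_f = 0.9799×2.72 + 0.0201×1.02
       = 2.665 + 0.020 = 2.686 g/cm³

2.69 g/cm³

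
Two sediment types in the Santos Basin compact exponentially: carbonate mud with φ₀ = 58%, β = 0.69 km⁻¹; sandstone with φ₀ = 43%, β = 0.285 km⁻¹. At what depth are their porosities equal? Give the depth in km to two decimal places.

Set φ₀ₐ e^(−βₐd) = φ₀ᵦ e^(−βᵦd) ⇒ ln(φ₀ₐ/φ₀ᵦ) = (βₐ − βᵦ)·d
d = ln(0.58/0.43) / (0.69 − 0.285) = 0.2992 / 0.405 = 0.739 km

0.74 km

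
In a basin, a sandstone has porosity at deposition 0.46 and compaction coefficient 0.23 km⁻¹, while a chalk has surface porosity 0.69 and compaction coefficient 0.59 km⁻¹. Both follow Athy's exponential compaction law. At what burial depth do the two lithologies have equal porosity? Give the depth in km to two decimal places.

Set φ₀ₐ e^(−cₐz) = φ₀ᵦ e^(−cᵦz) ⇒ ln(φ₀ₐ/φ₀ᵦ) = (cₐ − cᵦ)·z
z = ln(0.46/0.69) / (0.23 − 0.59) = -0.4055 / -0.36 = 1.126 km

1.13 km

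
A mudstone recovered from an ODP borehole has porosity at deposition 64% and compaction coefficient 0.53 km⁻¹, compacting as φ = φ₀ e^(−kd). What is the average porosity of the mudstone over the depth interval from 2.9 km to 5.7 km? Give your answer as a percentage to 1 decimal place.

⟨φ⟩ = (1/(d₂−d₁)) ∫ φ₀ e^(−kd) dd = φ₀·(e^(−k·d₁) − e^(−k·d₂)) / (k·(d₂−d₁))
e^(−0.53×2.9) = 0.2150; e^(−0.53×5.7) = 0.0488
⟨φ⟩ = 0.64 × (0.2150 − 0.0488) / (0.53 × 2.8) = 0.64 × 0.1120 = 0.0717

7.2%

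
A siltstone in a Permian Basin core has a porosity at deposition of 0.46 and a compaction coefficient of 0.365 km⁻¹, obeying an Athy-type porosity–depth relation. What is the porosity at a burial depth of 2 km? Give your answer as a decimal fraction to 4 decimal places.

0.2217

n = n₀·exp(−c·z) = 0.46 × exp(−0.365 × 2) = 0.46 × exp(−0.73)
  = 0.46 × 0.4819 = 0.2217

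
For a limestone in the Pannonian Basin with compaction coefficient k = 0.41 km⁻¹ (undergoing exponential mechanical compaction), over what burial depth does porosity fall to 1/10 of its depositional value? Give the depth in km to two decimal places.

5.62 km

φ/φ₀ = 1/10 ⇒ exp(−k·z) = 1/10 ⇒ z = ln(10) / k
z = 2.3026 / 0.41 = 5.616 km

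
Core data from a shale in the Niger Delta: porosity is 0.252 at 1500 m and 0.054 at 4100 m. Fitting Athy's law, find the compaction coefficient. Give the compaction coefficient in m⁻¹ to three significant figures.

0.000592 m⁻¹

Working in km (1 km = 1000 m; c in km⁻¹ = c in m⁻¹ × 1000):
Athy: n(d) = n₀ e^(−cd) ⇒ n₁/n₂ = e^{c(d₂−d₁)} ⇒ c = ln(n₁/n₂)/(d₂−d₁)
c = ln(0.252/0.054) / (4.1 − 1.5) = ln(4.667) / 2.6 = 1.5404 / 2.6 = 0.5925 km⁻¹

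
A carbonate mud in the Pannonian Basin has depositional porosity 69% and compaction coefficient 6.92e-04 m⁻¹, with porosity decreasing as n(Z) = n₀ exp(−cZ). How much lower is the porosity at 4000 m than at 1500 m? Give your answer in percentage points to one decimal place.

Working in km (1 km = 1000 m; c in km⁻¹ = c in m⁻¹ × 1000):
n(1.5) = 0.69·e^(−0.692×1.5) = 0.2444
n(4) = 0.69·e^(−0.692×4) = 0.0433
Δn = 0.2444 − 0.0433 = 0.2010

20.1 percentage points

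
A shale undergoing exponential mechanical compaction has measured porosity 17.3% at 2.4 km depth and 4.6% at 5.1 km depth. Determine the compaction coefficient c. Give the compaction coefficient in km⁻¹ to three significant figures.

0.491 km⁻¹

Athy: φ(d) = φ₀ e^(−cd) ⇒ φ₁/φ₂ = e^{c(d₂−d₁)} ⇒ c = ln(φ₁/φ₂)/(d₂−d₁)
c = ln(0.173/0.046) / (5.1 − 2.4) = ln(3.761) / 2.7 = 1.3247 / 2.7 = 0.4906 km⁻¹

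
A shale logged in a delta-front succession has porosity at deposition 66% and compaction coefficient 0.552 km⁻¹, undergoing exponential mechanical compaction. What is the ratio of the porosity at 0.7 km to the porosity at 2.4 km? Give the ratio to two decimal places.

φ(z₁)/φ(z₂) = e^(−c·z₁)/e^(−c·z₂) = e^{c(z₂−z₁)}
= exp(0.552 × 1.7) = exp(0.9384) = 2.5559

2.56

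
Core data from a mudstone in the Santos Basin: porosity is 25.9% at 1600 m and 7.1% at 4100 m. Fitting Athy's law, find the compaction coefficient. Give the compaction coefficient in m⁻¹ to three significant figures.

Working in km (1 km = 1000 m; k in km⁻¹ = k in m⁻¹ × 1000):
Athy: n(Z) = n₀ e^(−kZ) ⇒ n₁/n₂ = e^{k(Z₂−Z₁)} ⇒ k = ln(n₁/n₂)/(Z₂−Z₁)
k = ln(0.259/0.071) / (4.1 − 1.6) = ln(3.648) / 2.5 = 1.2941 / 2.5 = 0.5177 km⁻¹

0.000518 m⁻¹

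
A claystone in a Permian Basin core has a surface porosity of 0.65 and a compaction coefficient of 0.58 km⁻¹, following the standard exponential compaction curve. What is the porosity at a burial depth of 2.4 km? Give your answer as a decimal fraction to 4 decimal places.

φ = φ₀·exp(−β·d) = 0.65 × exp(−0.58 × 2.4) = 0.65 × exp(−1.392)
  = 0.65 × 0.2486 = 0.1616

0.1616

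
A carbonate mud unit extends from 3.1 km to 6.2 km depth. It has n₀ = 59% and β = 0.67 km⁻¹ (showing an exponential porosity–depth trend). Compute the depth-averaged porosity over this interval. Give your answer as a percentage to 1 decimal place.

⟨n⟩ = (1/(Z₂−Z₁)) ∫ n₀ e^(−βZ) dZ = n₀·(e^(−β·Z₁) − e^(−β·Z₂)) / (β·(Z₂−Z₁))
e^(−0.67×3.1) = 0.1253; e^(−0.67×6.2) = 0.0157
⟨n⟩ = 0.59 × (0.1253 − 0.0157) / (0.67 × 3.1) = 0.59 × 0.0528 = 0.0311

3.1%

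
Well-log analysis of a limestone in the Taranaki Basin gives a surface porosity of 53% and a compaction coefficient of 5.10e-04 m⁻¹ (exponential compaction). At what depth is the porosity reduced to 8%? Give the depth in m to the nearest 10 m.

Working in km (1 km = 1000 m; k in km⁻¹ = k in m⁻¹ × 1000):
Invert Athy's law: z = ln(n₀/n) / k
z = ln(0.53/0.08) / 0.51 = ln(6.625) / 0.51 = 1.8909 / 0.51 = 3.708 km

3710 m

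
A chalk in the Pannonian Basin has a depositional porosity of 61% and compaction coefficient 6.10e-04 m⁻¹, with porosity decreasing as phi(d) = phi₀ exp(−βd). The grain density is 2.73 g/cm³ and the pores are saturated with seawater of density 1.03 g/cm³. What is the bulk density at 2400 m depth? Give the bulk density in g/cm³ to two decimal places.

Working in km (1 km = 1000 m; β in km⁻¹ = β in m⁻¹ × 1000):
Porosity at depth: phi = 0.61·exp(−0.61×2.4) = 0.61×0.2313 = 0.1411
Bulk density: ρ_b = (1−phi)ρ_g + phi·ρ_f = 0.8589×2.73 + 0.1411×1.03
       = 2.345 + 0.145 = 2.490 g/cm³

2.49 g/cm³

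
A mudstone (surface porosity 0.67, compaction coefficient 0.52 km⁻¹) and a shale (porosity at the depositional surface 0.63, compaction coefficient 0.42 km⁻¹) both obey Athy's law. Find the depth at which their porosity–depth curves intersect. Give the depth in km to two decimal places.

0.62 km

Set n₀ₐ e^(−cₐz) = n₀ᵦ e^(−cᵦz) ⇒ ln(n₀ₐ/n₀ᵦ) = (cₐ − cᵦ)·z
z = ln(0.67/0.63) / (0.52 − 0.42) = 0.0616 / 0.1 = 0.616 km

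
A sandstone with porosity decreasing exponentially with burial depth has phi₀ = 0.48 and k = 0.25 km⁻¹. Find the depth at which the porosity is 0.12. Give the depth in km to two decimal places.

Invert Athy's law: z = ln(phi₀/phi) / k
z = ln(0.48/0.12) / 0.25 = ln(4) / 0.25 = 1.3863 / 0.25 = 5.545 km

5.55 km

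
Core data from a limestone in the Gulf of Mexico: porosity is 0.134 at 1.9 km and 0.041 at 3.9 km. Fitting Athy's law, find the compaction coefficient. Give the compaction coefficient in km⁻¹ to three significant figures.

Athy: φ(z) = φ₀ e^(−cz) ⇒ φ₁/φ₂ = e^{c(z₂−z₁)} ⇒ c = ln(φ₁/φ₂)/(z₂−z₁)
c = ln(0.134/0.041) / (3.9 − 1.9) = ln(3.268) / 2 = 1.1843 / 2 = 0.5921 km⁻¹

0.592 km⁻¹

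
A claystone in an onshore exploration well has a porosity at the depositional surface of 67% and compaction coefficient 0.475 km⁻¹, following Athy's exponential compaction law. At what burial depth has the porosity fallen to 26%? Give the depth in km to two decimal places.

1.99 km

Invert Athy's law: z = ln(φ₀/φ) / c
z = ln(0.67/0.26) / 0.475 = ln(2.577) / 0.475 = 0.9466 / 0.475 = 1.993 km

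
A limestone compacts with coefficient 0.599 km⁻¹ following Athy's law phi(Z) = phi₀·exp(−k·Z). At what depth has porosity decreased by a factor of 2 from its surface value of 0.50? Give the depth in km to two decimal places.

phi/phi₀ = 1/2 ⇒ exp(−k·Z) = 1/2 ⇒ Z = ln(2) / k
Z = 0.6931 / 0.599 = 1.157 km

1.16 km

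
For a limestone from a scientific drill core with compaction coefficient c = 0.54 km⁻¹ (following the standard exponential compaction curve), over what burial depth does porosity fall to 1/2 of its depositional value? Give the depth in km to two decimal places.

1.28 km

φ/φ₀ = 1/2 ⇒ exp(−c·z) = 1/2 ⇒ z = ln(2) / c
z = 0.6931 / 0.54 = 1.284 km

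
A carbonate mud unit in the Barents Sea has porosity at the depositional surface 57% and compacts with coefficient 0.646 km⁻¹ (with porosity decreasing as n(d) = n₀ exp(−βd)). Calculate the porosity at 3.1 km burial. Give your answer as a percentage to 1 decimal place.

n = n₀·exp(−β·d) = 0.57 × exp(−0.646 × 3.1) = 0.57 × exp(−2.003)
  = 0.57 × 0.1350 = 0.0769

7.7%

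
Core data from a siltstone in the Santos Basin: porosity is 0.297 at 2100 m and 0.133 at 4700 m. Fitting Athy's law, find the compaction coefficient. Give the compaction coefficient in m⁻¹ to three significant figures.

Working in km (1 km = 1000 m; k in km⁻¹ = k in m⁻¹ × 1000):
Athy: phi(d) = phi₀ e^(−kd) ⇒ phi₁/phi₂ = e^{k(d₂−d₁)} ⇒ k = ln(phi₁/phi₂)/(d₂−d₁)
k = ln(0.297/0.133) / (4.7 − 2.1) = ln(2.233) / 2.6 = 0.8034 / 2.6 = 0.309 km⁻¹

0.000309 m⁻¹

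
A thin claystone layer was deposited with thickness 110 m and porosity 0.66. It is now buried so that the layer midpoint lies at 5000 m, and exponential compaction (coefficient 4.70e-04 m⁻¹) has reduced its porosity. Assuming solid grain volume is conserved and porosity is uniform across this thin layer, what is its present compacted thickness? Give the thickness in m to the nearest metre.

Working in km (1 km = 1000 m; c in km⁻¹ = c in m⁻¹ × 1000):
Porosity at 5 km: φ = 0.66·exp(−0.47×5) = 0.0629
Solid-volume conservation: h(1−φ) = h₀(1−φ₀) ⇒ h = h₀·(1−φ₀)/(1−φ)
h = 0.11 × (1 − 0.66)/(1 − 0.0629) = 0.11 × 0.3628 = 0.0399 km

40 m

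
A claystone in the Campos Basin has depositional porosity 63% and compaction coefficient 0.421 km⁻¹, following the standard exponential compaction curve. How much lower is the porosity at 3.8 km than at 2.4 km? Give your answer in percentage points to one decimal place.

10.2 percentage points

φ(2.4) = 0.63·e^(−0.421×2.4) = 0.2294
φ(3.8) = 0.63·e^(−0.421×3.8) = 0.1272
Δφ = 0.2294 − 0.1272 = 0.1021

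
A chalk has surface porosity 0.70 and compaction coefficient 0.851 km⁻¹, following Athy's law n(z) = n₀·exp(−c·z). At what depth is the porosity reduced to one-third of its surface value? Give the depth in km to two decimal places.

n/n₀ = 1/3 ⇒ exp(−c·z) = 1/3 ⇒ z = ln(3) / c
z = 1.0986 / 0.851 = 1.291 km

1.29 km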